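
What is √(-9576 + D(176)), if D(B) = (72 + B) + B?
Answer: 8*I*√143 ≈ 95.666*I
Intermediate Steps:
D(B) = 72 + 2*B
√(-9576 + D(176)) = √(-9576 + (72 + 2*176)) = √(-9576 + (72 + 352)) = √(-9576 + 424) = √(-9152) = 8*I*√143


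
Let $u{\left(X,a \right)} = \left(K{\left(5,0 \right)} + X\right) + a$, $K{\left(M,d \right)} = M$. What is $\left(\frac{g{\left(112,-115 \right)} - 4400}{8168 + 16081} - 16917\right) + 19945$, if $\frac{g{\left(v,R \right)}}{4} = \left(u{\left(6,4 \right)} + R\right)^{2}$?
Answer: $\frac{73461572}{24249} \approx 3029.5$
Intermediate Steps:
$u{\left(X,a \right)} = 5 + X + a$ ($u{\left(X,a \right)} = \left(5 + X\right) + a = 5 + X + a$)
$g{\left(v,R \right)} = 4 \left(15 + R\right)^{2}$ ($g{\left(v,R \right)} = 4 \left(\left(5 + 6 + 4\right) + R\right)^{2} = 4 \left(15 + R\right)^{2}$)
$\left(\frac{g{\left(112,-115 \right)} - 4400}{8168 + 16081} - 16917\right) + 19945 = \left(\frac{4 \left(15 - 115\right)^{2} - 4400}{8168 + 16081} - 16917\right) + 19945 = \left(\frac{4 \left(-100\right)^{2} - 4400}{24249} - 16917\right) + 19945 = \left(\left(4 \cdot 10000 - 4400\right) \frac{1}{24249} - 16917\right) + 19945 = \left(\left(40000 - 4400\right) \frac{1}{24249} - 16917\right) + 19945 = \left(35600 \cdot \frac{1}{24249} - 16917\right) + 19945 = \left(\frac{35600}{24249} - 16917\right) + 19945 = - \frac{410184733}{24249} + 19945 = \frac{73461572}{24249}$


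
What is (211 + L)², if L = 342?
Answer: 305809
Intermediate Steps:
(211 + L)² = (211 + 342)² = 553² = 305809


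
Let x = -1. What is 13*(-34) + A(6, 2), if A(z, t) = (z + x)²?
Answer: -417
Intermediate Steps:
A(z, t) = (-1 + z)² (A(z, t) = (z - 1)² = (-1 + z)²)
13*(-34) + A(6, 2) = 13*(-34) + (-1 + 6)² = -442 + 5² = -442 + 25 = -417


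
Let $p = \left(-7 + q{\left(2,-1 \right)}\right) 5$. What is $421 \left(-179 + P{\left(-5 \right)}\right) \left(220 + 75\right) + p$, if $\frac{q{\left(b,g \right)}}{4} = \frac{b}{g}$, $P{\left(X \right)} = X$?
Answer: $-22851955$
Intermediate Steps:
$q{\left(b,g \right)} = \frac{4 b}{g}$ ($q{\left(b,g \right)} = 4 \frac{b}{g} = \frac{4 b}{g}$)
$p = -75$ ($p = \left(-7 + 4 \cdot 2 \frac{1}{-1}\right) 5 = \left(-7 + 4 \cdot 2 \left(-1\right)\right) 5 = \left(-7 - 8\right) 5 = \left(-15\right) 5 = -75$)
$421 \left(-179 + P{\left(-5 \right)}\right) \left(220 + 75\right) + p = 421 \left(-179 - 5\right) \left(220 + 75\right) - 75 = 421 \left(\left(-184\right) 295\right) - 75 = 421 \left(-54280\right) - 75 = -22851880 - 75 = -22851955$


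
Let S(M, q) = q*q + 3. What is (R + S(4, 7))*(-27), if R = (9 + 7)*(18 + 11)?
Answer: -13932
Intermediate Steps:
S(M, q) = 3 + q**2 (S(M, q) = q**2 + 3 = 3 + q**2)
R = 464 (R = 16*29 = 464)
(R + S(4, 7))*(-27) = (464 + (3 + 7**2))*(-27) = (464 + (3 + 49))*(-27) = (464 + 52)*(-27) = 516*(-27) = -13932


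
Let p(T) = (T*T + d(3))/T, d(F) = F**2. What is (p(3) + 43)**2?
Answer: 2401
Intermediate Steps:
p(T) = (9 + T**2)/T (p(T) = (T*T + 3**2)/T = (T**2 + 9)/T = (9 + T**2)/T)
(p(3) + 43)**2 = ((3 + 9/3) + 43)**2 = ((3 + 9*(1/3)) + 43)**2 = ((3 + 3) + 43)**2 = (6 + 43)**2 = 49**2 = 2401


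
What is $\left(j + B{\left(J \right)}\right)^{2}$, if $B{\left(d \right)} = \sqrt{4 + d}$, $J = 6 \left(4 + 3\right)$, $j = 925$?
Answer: $\left(925 + \sqrt{46}\right)^{2} \approx 8.6822 \cdot 10^{5}$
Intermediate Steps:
$J = 42$ ($J = 6 \cdot 7 = 42$)
$\left(j + B{\left(J \right)}\right)^{2} = \left(925 + \sqrt{4 + 42}\right)^{2} = \left(925 + \sqrt{46}\right)^{2}$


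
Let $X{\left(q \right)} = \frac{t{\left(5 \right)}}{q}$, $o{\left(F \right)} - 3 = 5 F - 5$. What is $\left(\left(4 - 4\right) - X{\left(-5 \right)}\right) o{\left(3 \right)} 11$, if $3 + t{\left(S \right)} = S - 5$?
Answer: $- \frac{429}{5} \approx -85.8$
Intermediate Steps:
$t{\left(S \right)} = -8 + S$ ($t{\left(S \right)} = -3 + \left(S - 5\right) = -3 + \left(-5 + S\right) = -8 + S$)
$o{\left(F \right)} = -2 + 5 F$ ($o{\left(F \right)} = 3 + \left(5 F - 5\right) = 3 + \left(-5 + 5 F\right) = -2 + 5 F$)
$X{\left(q \right)} = - \frac{3}{q}$ ($X{\left(q \right)} = \frac{-8 + 5}{q} = - \frac{3}{q}$)
$\left(\left(4 - 4\right) - X{\left(-5 \right)}\right) o{\left(3 \right)} 11 = \left(\left(4 - 4\right) - - \frac{3}{-5}\right) \left(-2 + 5 \cdot 3\right) 11 = \left(\left(4 - 4\right) - \left(-3\right) \left(- \frac{1}{5}\right)\right) \left(-2 + 15\right) 11 = \left(0 - \frac{3}{5}\right) 13 \cdot 11 = \left(- \frac{3}{5}\right) 13 \cdot 11 = \left(- \frac{39}{5}\right) 11 = - \frac{429}{5}$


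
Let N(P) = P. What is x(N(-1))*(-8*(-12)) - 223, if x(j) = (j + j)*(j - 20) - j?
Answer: 3905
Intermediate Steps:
x(j) = -j + 2*j*(-20 + j) (x(j) = (2*j)*(-20 + j) - j = 2*j*(-20 + j) - j = -j + 2*j*(-20 + j))
x(N(-1))*(-8*(-12)) - 223 = (-(-41 + 2*(-1)))*(-8*(-12)) - 223 = -(-41 - 2)*96 - 223 = -1*(-43)*96 - 223 = 43*96 - 223 = 4128 - 223 = 3905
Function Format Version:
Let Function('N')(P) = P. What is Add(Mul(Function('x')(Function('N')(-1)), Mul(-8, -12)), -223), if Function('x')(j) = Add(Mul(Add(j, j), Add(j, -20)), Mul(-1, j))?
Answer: 3905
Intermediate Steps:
Function('x')(j) = Add(Mul(-1, j), Mul(2, j, Add(-20, j))) (Function('x')(j) = Add(Mul(Mul(2, j), Add(-20, j)), Mul(-1, j)) = Add(Mul(2, j, Add(-20, j)), Mul(-1, j)) = Add(Mul(-1, j), Mul(2, j, Add(-20, j))))
Add(Mul(Function('x')(Function('N')(-1)), Mul(-8, -12)), -223) = Add(Mul(Mul(-1, Add(-41, Mul(2, -1))), Mul(-8, -12)), -223) = Add(Mul(Mul(-1, Add(-41, -2)), 96), -223) = Add(Mul(Mul(-1, -43), 96), -223) = Add(Mul(43, 96), -223) = Add(4128, -223) = 3905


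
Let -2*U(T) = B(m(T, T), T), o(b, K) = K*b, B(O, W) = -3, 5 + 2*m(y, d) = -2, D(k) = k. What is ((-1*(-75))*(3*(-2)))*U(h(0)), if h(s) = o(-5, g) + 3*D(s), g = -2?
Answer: -675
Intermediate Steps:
m(y, d) = -7/2 (m(y, d) = -5/2 + (½)*(-2) = -5/2 - 1 = -7/2)
h(s) = 10 + 3*s (h(s) = -2*(-5) + 3*s = 10 + 3*s)
U(T) = 3/2 (U(T) = -½*(-3) = 3/2)
((-1*(-75))*(3*(-2)))*U(h(0)) = ((-1*(-75))*(3*(-2)))*(3/2) = (75*(-6))*(3/2) = -450*3/2 = -675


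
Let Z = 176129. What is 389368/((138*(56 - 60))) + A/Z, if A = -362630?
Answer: -8597396029/12152901 ≈ -707.44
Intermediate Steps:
389368/((138*(56 - 60))) + A/Z = 389368/((138*(56 - 60))) - 362630/176129 = 389368/((138*(-4))) - 362630*1/176129 = 389368/(-552) - 362630/176129 = 389368*(-1/552) - 362630/176129 = -48671/69 - 362630/176129 = -8597396029/12152901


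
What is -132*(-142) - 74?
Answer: 18670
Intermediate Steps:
-132*(-142) - 74 = 18744 - 74 = 18670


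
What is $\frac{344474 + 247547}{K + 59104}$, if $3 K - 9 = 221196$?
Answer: $\frac{592021}{132839} \approx 4.4567$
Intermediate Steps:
$K = 73735$ ($K = 3 + \frac{1}{3} \cdot 221196 = 3 + 73732 = 73735$)
$\frac{344474 + 247547}{K + 59104} = \frac{344474 + 247547}{73735 + 59104} = \frac{592021}{132839}$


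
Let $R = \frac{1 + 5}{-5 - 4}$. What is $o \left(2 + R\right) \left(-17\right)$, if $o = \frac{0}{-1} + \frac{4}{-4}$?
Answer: $\frac{68}{3} \approx 22.667$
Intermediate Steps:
$R = - \frac{2}{3}$ ($R = \frac{6}{-9} = 6 \left(- \frac{1}{9}\right) = - \frac{2}{3} \approx -0.66667$)
$o = -1$ ($o = 0 \left(-1\right) + 4 \left(- \frac{1}{4}\right) = 0 - 1 = -1$)
$o \left(2 + R\right) \left(-17\right) = - (2 - \frac{2}{3}) \left(-17\right) = \left(-1\right) \frac{4}{3} \left(-17\right) = \left(- \frac{4}{3}\right) \left(-17\right) = \frac{68}{3}$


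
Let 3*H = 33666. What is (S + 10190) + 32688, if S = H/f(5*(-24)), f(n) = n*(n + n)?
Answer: 617448811/14400 ≈ 42878.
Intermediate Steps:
f(n) = 2*n**2 (f(n) = n*(2*n) = 2*n**2)
H = 11222 (H = (1/3)*33666 = 11222)
S = 5611/14400 (S = 11222/((2*(5*(-24))**2)) = 11222/((2*(-120)**2)) = 11222/((2*14400)) = 11222/28800 = 11222*(1/28800) = 5611/14400 ≈ 0.38965)
(S + 10190) + 32688 = (5611/14400 + 10190) + 32688 = 146741611/14400 + 32688 = 617448811/14400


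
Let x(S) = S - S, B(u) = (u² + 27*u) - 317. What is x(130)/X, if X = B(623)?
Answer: 0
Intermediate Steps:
B(u) = -317 + u² + 27*u
x(S) = 0
X = 404633 (X = -317 + 623² + 27*623 = -317 + 388129 + 16821 = 404633)
x(130)/X = 0/404633 = 0*(1/404633) = 0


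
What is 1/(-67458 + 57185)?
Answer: -1/10273 ≈ -9.7343e-5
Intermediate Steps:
1/(-67458 + 57185) = 1/(-10273) = -1/10273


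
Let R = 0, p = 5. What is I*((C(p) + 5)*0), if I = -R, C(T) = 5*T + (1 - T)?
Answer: 0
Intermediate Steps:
C(T) = 1 + 4*T
I = 0 (I = -1*0 = 0)
I*((C(p) + 5)*0) = 0*(((1 + 4*5) + 5)*0) = 0*(((1 + 20) + 5)*0) = 0*((21 + 5)*0) = 0*(26*0) = 0*0 = 0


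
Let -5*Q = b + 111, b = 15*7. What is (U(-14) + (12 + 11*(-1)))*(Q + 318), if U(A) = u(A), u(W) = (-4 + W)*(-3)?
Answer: 15114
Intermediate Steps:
u(W) = 12 - 3*W
U(A) = 12 - 3*A
b = 105
Q = -216/5 (Q = -(105 + 111)/5 = -1/5*216 = -216/5 ≈ -43.200)
(U(-14) + (12 + 11*(-1)))*(Q + 318) = ((12 - 3*(-14)) + (12 + 11*(-1)))*(-216/5 + 318) = ((12 + 42) + (12 - 11))*(1374/5) = (54 + 1)*(1374/5) = 55*(1374/5) = 15114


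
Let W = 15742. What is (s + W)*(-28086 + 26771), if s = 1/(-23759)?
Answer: -491828642755/23759 ≈ -2.0701e+7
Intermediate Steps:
s = -1/23759 ≈ -4.2089e-5
(s + W)*(-28086 + 26771) = (-1/23759 + 15742)*(-28086 + 26771) = (374014177/23759)*(-1315) = -491828642755/23759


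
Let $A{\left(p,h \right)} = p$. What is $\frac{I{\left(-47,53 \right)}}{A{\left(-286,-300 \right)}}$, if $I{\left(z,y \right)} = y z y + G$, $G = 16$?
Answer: $\frac{132007}{286} \approx 461.56$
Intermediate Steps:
$I{\left(z,y \right)} = 16 + z y^{2}$ ($I{\left(z,y \right)} = y z y + 16 = z y^{2} + 16 = 16 + z y^{2}$)
$\frac{I{\left(-47,53 \right)}}{A{\left(-286,-300 \right)}} = \frac{16 - 47 \cdot 53^{2}}{-286} = \left(16 - 132023\right) \left(- \frac{1}{286}\right) = \left(-132007\right) \left(- \frac{1}{286}\right) = \frac{132007}{286}$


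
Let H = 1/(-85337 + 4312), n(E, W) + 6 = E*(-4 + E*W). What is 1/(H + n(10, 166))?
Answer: 81025/1341287849 ≈ 6.0408e-5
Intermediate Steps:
n(E, W) = -6 + E*(-4 + E*W)
H = -1/81025 (H = 1/(-81025) = -1/81025 ≈ -1.2342e-5)
1/(H + n(10, 166)) = 1/(-1/81025 + (-6 - 4*10 + 166*10**2)) = 1/(-1/81025 + (-6 - 40 + 166*100)) = 1/(-1/81025 + (-6 - 40 + 16600)) = 1/(-1/81025 + 16554) = 1/(1341287849/81025) = 81025/1341287849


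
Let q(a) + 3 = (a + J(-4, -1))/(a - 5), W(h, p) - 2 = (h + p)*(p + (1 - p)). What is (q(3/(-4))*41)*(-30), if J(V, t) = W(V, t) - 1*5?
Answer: 41820/23 ≈ 1818.3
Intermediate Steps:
W(h, p) = 2 + h + p (W(h, p) = 2 + (h + p)*(p + (1 - p)) = 2 + (h + p)*1 = 2 + (h + p) = 2 + h + p)
J(V, t) = -3 + V + t (J(V, t) = (2 + V + t) - 1*5 = (2 + V + t) - 5 = -3 + V + t)
q(a) = -3 + (-8 + a)/(-5 + a) (q(a) = -3 + (a + (-3 - 4 - 1))/(a - 5) = -3 + (a - 8)/(-5 + a) = -3 + (-8 + a)/(-5 + a))
(q(3/(-4))*41)*(-30) = (((7 - 6/(-4))/(-5 + 3/(-4)))*41)*(-30) = (((7 - 6*(-1)/4)/(-5 + 3*(-¼)))*41)*(-30) = (((7 - 2*(-¾))/(-5 - ¾))*41)*(-30) = (((7 + 3/2)/(-23/4))*41)*(-30) = (-4/23*17/2*41)*(-30) = -34/23*41*(-30) = -1394/23*(-30) = 41820/23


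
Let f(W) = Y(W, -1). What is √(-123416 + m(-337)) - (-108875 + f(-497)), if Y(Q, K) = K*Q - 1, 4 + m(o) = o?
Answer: 108379 + I*√123757 ≈ 1.0838e+5 + 351.79*I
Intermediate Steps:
m(o) = -4 + o
Y(Q, K) = -1 + K*Q
f(W) = -1 - W
√(-123416 + m(-337)) - (-108875 + f(-497)) = √(-123416 + (-4 - 337)) - (-108875 + (-1 - 1*(-497))) = √(-123416 - 341) - (-108875 + (-1 + 497)) = √(-123757) - (-108875 + 496) = I*√123757 - 1*(-108379) = I*√123757 + 108379 = 108379 + I*√123757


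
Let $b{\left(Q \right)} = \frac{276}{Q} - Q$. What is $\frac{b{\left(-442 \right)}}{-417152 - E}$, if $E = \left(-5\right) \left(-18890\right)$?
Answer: $- \frac{48772}{56532021} \approx -0.00086273$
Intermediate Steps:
$E = 94450$
$b{\left(Q \right)} = - Q + \frac{276}{Q}$
$\frac{b{\left(-442 \right)}}{-417152 - E} = \frac{\left(-1\right) \left(-442\right) + \frac{276}{-442}}{-417152 - 94450} = \frac{442 + 276 \left(- \frac{1}{442}\right)}{-417152 - 94450} = \frac{442 - \frac{138}{221}}{-511602} = \frac{97544}{221} \left(- \frac{1}{511602}\right) = - \frac{48772}{56532021}$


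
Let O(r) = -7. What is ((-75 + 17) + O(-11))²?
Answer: 4225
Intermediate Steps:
((-75 + 17) + O(-11))² = ((-75 + 17) - 7)² = (-58 - 7)² = (-65)² = 4225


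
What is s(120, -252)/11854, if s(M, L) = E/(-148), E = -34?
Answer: 17/877196 ≈ 1.9380e-5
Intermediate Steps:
s(M, L) = 17/74 (s(M, L) = -34/(-148) = -34*(-1/148) = 17/74)
s(120, -252)/11854 = (17/74)/11854 = (17/74)*(1/11854) = 17/877196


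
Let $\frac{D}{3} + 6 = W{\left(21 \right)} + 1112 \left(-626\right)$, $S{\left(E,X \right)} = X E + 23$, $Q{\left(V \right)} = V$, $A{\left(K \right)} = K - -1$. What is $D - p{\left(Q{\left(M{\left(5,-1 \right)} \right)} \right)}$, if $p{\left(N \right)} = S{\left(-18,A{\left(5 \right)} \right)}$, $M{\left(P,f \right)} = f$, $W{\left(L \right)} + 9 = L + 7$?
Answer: $-2088212$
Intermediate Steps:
$W{\left(L \right)} = -2 + L$ ($W{\left(L \right)} = -9 + \left(L + 7\right) = -9 + \left(7 + L\right) = -2 + L$)
$A{\left(K \right)} = 1 + K$ ($A{\left(K \right)} = K + 1 = 1 + K$)
$S{\left(E,X \right)} = 23 + E X$ ($S{\left(E,X \right)} = E X + 23 = 23 + E X$)
$p{\left(N \right)} = -85$ ($p{\left(N \right)} = 23 - 18 \left(1 + 5\right) = 23 - 108 = -85$)
$D = -2088297$ ($D = -18 + 3 \left(\left(-2 + 21\right) + 1112 \left(-626\right)\right) = -18 + 3 \left(19 - 696112\right) = -18 + 3 \left(-696093\right) = -18 - 2088279 = -2088297$)
$D - p{\left(Q{\left(M{\left(5,-1 \right)} \right)} \right)} = -2088297 - -85 = -2088297 + 85 = -2088212$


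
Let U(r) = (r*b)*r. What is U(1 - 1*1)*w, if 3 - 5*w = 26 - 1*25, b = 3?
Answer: 0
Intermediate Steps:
U(r) = 3*r**2 (U(r) = (r*3)*r = (3*r)*r = 3*r**2)
w = 2/5 (w = 3/5 - (26 - 1*25)/5 = 3/5 - (26 - 25)/5 = 3/5 - 1/5*1 = 3/5 - 1/5 = 2/5 ≈ 0.40000)
U(1 - 1*1)*w = (3*(1 - 1*1)**2)*(2/5) = (3*(1 - 1)**2)*(2/5) = (3*0**2)*(2/5) = (3*0)*(2/5) = 0*(2/5) = 0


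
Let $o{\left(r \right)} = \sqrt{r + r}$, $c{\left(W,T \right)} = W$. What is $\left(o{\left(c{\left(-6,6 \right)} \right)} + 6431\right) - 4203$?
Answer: $2228 + 2 i \sqrt{3} \approx 2228.0 + 3.4641 i$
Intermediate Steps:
$o{\left(r \right)} = \sqrt{2} \sqrt{r}$ ($o{\left(r \right)} = \sqrt{2 r} = \sqrt{2} \sqrt{r}$)
$\left(o{\left(c{\left(-6,6 \right)} \right)} + 6431\right) - 4203 = \left(\sqrt{2} \sqrt{-6} + 6431\right) - 4203 = \left(\sqrt{2} i \sqrt{6} + 6431\right) - 4203 = \left(2 i \sqrt{3} + 6431\right) - 4203 = \left(6431 + 2 i \sqrt{3}\right) - 4203 = 2228 + 2 i \sqrt{3}$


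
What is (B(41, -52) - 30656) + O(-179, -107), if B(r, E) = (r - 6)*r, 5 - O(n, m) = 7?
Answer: -29223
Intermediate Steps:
O(n, m) = -2 (O(n, m) = 5 - 1*7 = 5 - 7 = -2)
B(r, E) = r*(-6 + r) (B(r, E) = (-6 + r)*r = r*(-6 + r))
(B(41, -52) - 30656) + O(-179, -107) = (41*(-6 + 41) - 30656) - 2 = (41*35 - 30656) - 2 = (1435 - 30656) - 2 = -29221 - 2 = -29223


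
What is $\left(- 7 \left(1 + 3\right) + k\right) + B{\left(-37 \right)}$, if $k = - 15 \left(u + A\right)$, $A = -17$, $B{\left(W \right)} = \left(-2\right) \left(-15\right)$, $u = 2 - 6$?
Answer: $317$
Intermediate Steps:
$u = -4$
$B{\left(W \right)} = 30$
$k = 315$ ($k = - 15 \left(-4 - 17\right) = \left(-15\right) \left(-21\right) = 315$)
$\left(- 7 \left(1 + 3\right) + k\right) + B{\left(-37 \right)} = \left(- 7 \left(1 + 3\right) + 315\right) + 30 = \left(\left(-7\right) 4 + 315\right) + 30 = \left(-28 + 315\right) + 30 = 287 + 30 = 317$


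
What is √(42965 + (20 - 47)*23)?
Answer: 2*√10586 ≈ 205.78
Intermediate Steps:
√(42965 + (20 - 47)*23) = √(42965 - 27*23) = √(42965 - 621) = √42344 = 2*√10586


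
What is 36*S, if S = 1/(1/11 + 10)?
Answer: 132/37 ≈ 3.5676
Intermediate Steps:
S = 11/111 (S = 1/(1/11 + 10) = 1/(111/11) = 11/111 ≈ 0.099099)
36*S = 36*(11/111) = 132/37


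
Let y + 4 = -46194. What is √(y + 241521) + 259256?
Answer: 259256 + √195323 ≈ 2.5970e+5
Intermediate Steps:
y = -46198 (y = -4 - 46194 = -46198)
√(y + 241521) + 259256 = √(-46198 + 241521) + 259256 = √195323 + 259256 = 259256 + √195323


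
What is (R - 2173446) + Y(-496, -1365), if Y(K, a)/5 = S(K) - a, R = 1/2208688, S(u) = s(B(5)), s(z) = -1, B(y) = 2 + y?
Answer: -4785400846687/2208688 ≈ -2.1666e+6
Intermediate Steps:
S(u) = -1
R = 1/2208688 ≈ 4.5276e-7
Y(K, a) = -5 - 5*a (Y(K, a) = 5*(-1 - a) = -5 - 5*a)
(R - 2173446) + Y(-496, -1365) = (1/2208688 - 2173446) + (-5 - 5*(-1365)) = -4800464098847/2208688 + (-5 + 6825) = -4800464098847/2208688 + 6820 = -4785400846687/2208688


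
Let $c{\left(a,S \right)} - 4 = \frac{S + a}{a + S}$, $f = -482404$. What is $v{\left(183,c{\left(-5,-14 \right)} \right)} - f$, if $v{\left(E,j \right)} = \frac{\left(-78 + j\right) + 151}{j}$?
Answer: $\frac{2412098}{5} \approx 4.8242 \cdot 10^{5}$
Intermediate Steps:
$c{\left(a,S \right)} = 5$ ($c{\left(a,S \right)} = 4 + \frac{S + a}{a + S} = 4 + \frac{S + a}{S + a} = 4 + 1 = 5$)
$v{\left(E,j \right)} = \frac{73 + j}{j}$
$v{\left(183,c{\left(-5,-14 \right)} \right)} - f = \frac{73 + 5}{5} - -482404 = \frac{1}{5} \cdot 78 + 482404 = \frac{78}{5} + 482404 = \frac{2412098}{5}$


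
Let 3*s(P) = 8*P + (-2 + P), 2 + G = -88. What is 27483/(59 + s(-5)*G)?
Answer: 27483/1469 ≈ 18.709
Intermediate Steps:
G = -90 (G = -2 - 88 = -90)
s(P) = -⅔ + 3*P (s(P) = (8*P + (-2 + P))/3 = (-2 + 9*P)/3 = -⅔ + 3*P)
27483/(59 + s(-5)*G) = 27483/(59 + (-⅔ + 3*(-5))*(-90)) = 27483/(59 + (-⅔ - 15)*(-90)) = 27483/(59 - 47/3*(-90)) = 27483/(59 + 1410) = 27483/1469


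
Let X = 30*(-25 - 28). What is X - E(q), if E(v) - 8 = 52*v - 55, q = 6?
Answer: -1855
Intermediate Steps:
X = -1590 (X = 30*(-53) = -1590)
E(v) = -47 + 52*v (E(v) = 8 + (52*v - 55) = 8 + (-55 + 52*v) = -47 + 52*v)
X - E(q) = -1590 - (-47 + 52*6) = -1590 - (-47 + 312) = -1590 - 1*265 = -1590 - 265 = -1855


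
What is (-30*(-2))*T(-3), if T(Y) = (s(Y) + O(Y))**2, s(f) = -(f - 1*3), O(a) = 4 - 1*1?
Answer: 4860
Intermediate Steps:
O(a) = 3 (O(a) = 4 - 1 = 3)
s(f) = 3 - f (s(f) = -(f - 3) = -(-3 + f) = 3 - f)
T(Y) = (6 - Y)**2 (T(Y) = ((3 - Y) + 3)**2 = (6 - Y)**2)
(-30*(-2))*T(-3) = (-30*(-2))*(-6 - 3)**2 = 60*(-9)**2 = 60*81 = 4860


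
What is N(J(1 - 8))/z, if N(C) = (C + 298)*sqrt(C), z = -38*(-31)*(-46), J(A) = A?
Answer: -291*I*sqrt(7)/54188 ≈ -0.014208*I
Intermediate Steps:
z = -54188 (z = 1178*(-46) = -54188)
N(C) = sqrt(C)*(298 + C) (N(C) = (298 + C)*sqrt(C) = sqrt(C)*(298 + C))
N(J(1 - 8))/z = (sqrt(1 - 8)*(298 + (1 - 8)))/(-54188) = (sqrt(-7)*(298 - 7))*(-1/54188) = ((I*sqrt(7))*291)*(-1/54188) = (291*I*sqrt(7))*(-1/54188) = -291*I*sqrt(7)/54188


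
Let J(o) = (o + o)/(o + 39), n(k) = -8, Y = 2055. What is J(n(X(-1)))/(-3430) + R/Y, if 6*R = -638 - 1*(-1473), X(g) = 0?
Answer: 8898283/131104890 ≈ 0.067871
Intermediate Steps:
J(o) = 2*o/(39 + o) (J(o) = (2*o)/(39 + o) = 2*o/(39 + o))
R = 835/6 (R = (-638 - 1*(-1473))/6 = (-638 + 1473)/6 = (⅙)*835 = 835/6 ≈ 139.17)
J(n(X(-1)))/(-3430) + R/Y = (2*(-8)/(39 - 8))/(-3430) + (835/6)/2055 = (2*(-8)/31)*(-1/3430) + (835/6)*(1/2055) = (2*(-8)*(1/31))*(-1/3430) + 167/2466 = -16/31*(-1/3430) + 167/2466 = 8/53165 + 167/2466 = 8898283/131104890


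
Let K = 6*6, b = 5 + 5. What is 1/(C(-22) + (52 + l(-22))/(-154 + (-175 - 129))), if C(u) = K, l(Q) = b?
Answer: 229/8213 ≈ 0.027883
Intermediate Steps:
b = 10
K = 36
l(Q) = 10
C(u) = 36
1/(C(-22) + (52 + l(-22))/(-154 + (-175 - 129))) = 1/(36 + (52 + 10)/(-154 + (-175 - 129))) = 1/(36 + 62/(-154 - 304)) = 1/(36 + 62/(-458)) = 1/(36 + 62*(-1/458)) = 1/(36 - 31/229) = 1/(8213/229) = 229/8213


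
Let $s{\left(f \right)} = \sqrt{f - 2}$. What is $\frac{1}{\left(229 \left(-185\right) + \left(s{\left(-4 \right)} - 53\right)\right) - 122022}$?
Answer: $- \frac{82220}{13520256803} - \frac{i \sqrt{6}}{27040513606} \approx -6.0812 \cdot 10^{-6} - 9.0586 \cdot 10^{-11} i$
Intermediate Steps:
$s{\left(f \right)} = \sqrt{-2 + f}$
$\frac{1}{\left(229 \left(-185\right) + \left(s{\left(-4 \right)} - 53\right)\right) - 122022} = \frac{1}{\left(229 \left(-185\right) - \left(53 - \sqrt{-2 - 4}\right)\right) - 122022} = \frac{1}{\left(-42365 - \left(53 - \sqrt{-6}\right)\right) - 122022} = \frac{1}{\left(-42365 - \left(53 - i \sqrt{6}\right)\right) - 122022} = \frac{1}{\left(-42418 + i \sqrt{6}\right) - 122022} = \frac{1}{-164440 + i \sqrt{6}}$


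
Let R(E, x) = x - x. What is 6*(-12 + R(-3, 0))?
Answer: -72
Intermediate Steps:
R(E, x) = 0
6*(-12 + R(-3, 0)) = 6*(-12 + 0) = 6*(-12) = -72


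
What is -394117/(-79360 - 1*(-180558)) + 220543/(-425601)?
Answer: -190055099831/43069969998 ≈ -4.4127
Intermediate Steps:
-394117/(-79360 - 1*(-180558)) + 220543/(-425601) = -394117/(-79360 + 180558) + 220543*(-1/425601) = -394117/101198 - 220543/425601 = -190055099831/43069969998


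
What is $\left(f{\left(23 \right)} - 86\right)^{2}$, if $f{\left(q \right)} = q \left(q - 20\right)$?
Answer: $289$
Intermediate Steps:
$f{\left(q \right)} = q \left(-20 + q\right)$
$\left(f{\left(23 \right)} - 86\right)^{2} = \left(23 \left(-20 + 23\right) - 86\right)^{2} = \left(23 \cdot 3 - 86\right)^{2} = \left(69 - 86\right)^{2} = \left(-17\right)^{2} = 289$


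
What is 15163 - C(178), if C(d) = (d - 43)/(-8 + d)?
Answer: 515515/34 ≈ 15162.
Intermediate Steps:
C(d) = (-43 + d)/(-8 + d)
15163 - C(178) = 15163 - (-43 + 178)/(-8 + 178) = 15163 - 135/170 = 15163 - 1*27/34 = 15163 - 27/34 = 515515/34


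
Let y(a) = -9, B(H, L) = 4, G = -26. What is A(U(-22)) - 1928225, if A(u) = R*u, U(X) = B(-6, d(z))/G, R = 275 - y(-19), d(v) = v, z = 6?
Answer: -25067493/13 ≈ -1.9283e+6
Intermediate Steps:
R = 284 (R = 275 - 1*(-9) = 275 + 9 = 284)
U(X) = -2/13 (U(X) = 4/(-26) = 4*(-1/26) = -2/13)
A(u) = 284*u
A(U(-22)) - 1928225 = 284*(-2/13) - 1928225 = -568/13 - 1928225 = -25067493/13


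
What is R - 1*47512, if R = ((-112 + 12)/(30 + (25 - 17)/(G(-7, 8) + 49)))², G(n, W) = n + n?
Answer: -13292743092/279841 ≈ -47501.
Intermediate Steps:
G(n, W) = 2*n
R = 3062500/279841 (R = ((-112 + 12)/(30 + (25 - 17)/(2*(-7) + 49)))² = (-100/(30 + 8/(-14 + 49)))² = (-100/(30 + 8/35))² = (-100/1058/35)² = (-100*35/1058)² = (-1750/529)² = 3062500/279841 ≈ 10.944)
R - 1*47512 = 3062500/279841 - 1*47512 = 3062500/279841 - 47512 = -13292743092/279841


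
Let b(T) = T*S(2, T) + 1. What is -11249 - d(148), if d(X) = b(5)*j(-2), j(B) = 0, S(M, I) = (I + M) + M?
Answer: -11249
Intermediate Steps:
S(M, I) = I + 2*M
b(T) = 1 + T*(4 + T) (b(T) = T*(T + 2*2) + 1 = T*(T + 4) + 1 = T*(4 + T) + 1 = 1 + T*(4 + T))
d(X) = 0 (d(X) = (1 + 5*(4 + 5))*0 = (1 + 5*9)*0 = (1 + 45)*0 = 46*0 = 0)
-11249 - d(148) = -11249 - 1*0 = -11249 + 0 = -11249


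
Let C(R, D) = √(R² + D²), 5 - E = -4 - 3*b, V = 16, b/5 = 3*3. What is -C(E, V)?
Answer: -16*√82 ≈ -144.89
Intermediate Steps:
b = 45 (b = 5*(3*3) = 5*9 = 45)
E = 144 (E = 5 - (-4 - 3*45) = 5 - (-4 - 135) = 5 - 1*(-139) = 5 + 139 = 144)
C(R, D) = √(D² + R²)
-C(E, V) = -√(16² + 144²) = -√(256 + 20736) = -√20992 = -16*√82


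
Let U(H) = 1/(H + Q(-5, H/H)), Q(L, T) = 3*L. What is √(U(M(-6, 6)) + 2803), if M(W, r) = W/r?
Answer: 3*√4983/4 ≈ 52.943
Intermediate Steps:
U(H) = 1/(-15 + H) (U(H) = 1/(H + 3*(-5)) = 1/(H - 15) = 1/(-15 + H))
√(U(M(-6, 6)) + 2803) = √(1/(-15 - 6/6) + 2803) = √(1/(-15 - 6*⅙) + 2803) = √(1/(-15 - 1) + 2803) = √(1/(-16) + 2803) = √(-1/16 + 2803) = √(44847/16) = 3*√4983/4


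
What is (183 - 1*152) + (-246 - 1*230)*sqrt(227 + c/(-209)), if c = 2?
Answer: 31 - 476*sqrt(9915169)/209 ≈ -7140.5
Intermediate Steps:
(183 - 1*152) + (-246 - 1*230)*sqrt(227 + c/(-209)) = (183 - 1*152) + (-246 - 1*230)*sqrt(227 + 2/(-209)) = (183 - 152) + (-246 - 230)*sqrt(227 + 2*(-1/209)) = 31 - 476*sqrt(227 - 2/209) = 31 - 476*sqrt(9915169)/209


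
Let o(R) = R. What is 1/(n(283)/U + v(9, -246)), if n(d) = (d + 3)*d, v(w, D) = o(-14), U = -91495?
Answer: -91495/1361868 ≈ -0.067183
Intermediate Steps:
v(w, D) = -14
n(d) = d*(3 + d) (n(d) = (3 + d)*d = d*(3 + d))
1/(n(283)/U + v(9, -246)) = 1/((283*(3 + 283))/(-91495) - 14) = 1/((283*286)*(-1/91495) - 14) = 1/(80938*(-1/91495) - 14) = 1/(-80938/91495 - 14) = 1/(-1361868/91495) = -91495/1361868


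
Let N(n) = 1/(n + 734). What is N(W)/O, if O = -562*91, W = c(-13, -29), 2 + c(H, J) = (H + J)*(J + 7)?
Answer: -1/84691152 ≈ -1.1808e-8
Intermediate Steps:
c(H, J) = -2 + (7 + J)*(H + J) (c(H, J) = -2 + (H + J)*(J + 7) = -2 + (H + J)*(7 + J) = -2 + (7 + J)*(H + J))
W = 922 (W = -2 + (-29)² + 7*(-13) + 7*(-29) - 13*(-29) = -2 + 841 - 91 - 203 + 377 = 922)
N(n) = 1/(734 + n)
O = -51142
N(W)/O = 1/((734 + 922)*(-51142)) = -1/51142/1656 = (1/1656)*(-1/51142) = -1/84691152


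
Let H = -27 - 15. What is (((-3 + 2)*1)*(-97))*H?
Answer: -4074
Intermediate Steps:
H = -42
(((-3 + 2)*1)*(-97))*H = (((-3 + 2)*1)*(-97))*(-42) = (-1*1*(-97))*(-42) = -1*(-97)*(-42) = 97*(-42) = -4074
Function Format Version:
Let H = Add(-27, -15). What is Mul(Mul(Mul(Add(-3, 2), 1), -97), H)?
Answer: -4074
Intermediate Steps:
H = -42
Mul(Mul(Mul(Add(-3, 2), 1), -97), H) = Mul(Mul(Mul(Add(-3, 2), 1), -97), -42) = Mul(Mul(Mul(-1, 1), -97), -42) = Mul(Mul(-1, -97), -42) = Mul(97, -42) = -4074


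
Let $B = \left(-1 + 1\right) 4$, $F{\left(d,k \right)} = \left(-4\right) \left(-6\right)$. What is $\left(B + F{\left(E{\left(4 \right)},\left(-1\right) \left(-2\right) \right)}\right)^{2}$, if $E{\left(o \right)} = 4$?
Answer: $576$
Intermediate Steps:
$F{\left(d,k \right)} = 24$
$B = 0$ ($B = 0 \cdot 4 = 0$)
$\left(B + F{\left(E{\left(4 \right)},\left(-1\right) \left(-2\right) \right)}\right)^{2} = \left(0 + 24\right)^{2} = 24^{2} = 576$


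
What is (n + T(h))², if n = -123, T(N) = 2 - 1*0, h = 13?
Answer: 14641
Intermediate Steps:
T(N) = 2 (T(N) = 2 + 0 = 2)
(n + T(h))² = (-123 + 2)² = (-121)² = 14641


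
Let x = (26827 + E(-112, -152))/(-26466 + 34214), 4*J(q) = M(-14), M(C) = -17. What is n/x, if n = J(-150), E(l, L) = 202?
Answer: -32929/27029 ≈ -1.2183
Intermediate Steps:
J(q) = -17/4 (J(q) = (1/4)*(-17) = -17/4)
x = 27029/7748 (x = (26827 + 202)/(-26466 + 34214) = 27029/7748 ≈ 3.4885)
n = -17/4 ≈ -4.2500
n/x = -17/(4*27029/7748) = -17/4*7748/27029 = -32929/27029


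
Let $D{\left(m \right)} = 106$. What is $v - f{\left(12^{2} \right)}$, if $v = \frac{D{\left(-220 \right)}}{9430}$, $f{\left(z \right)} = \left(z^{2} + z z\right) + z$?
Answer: $- \frac{196219387}{4715} \approx -41616.0$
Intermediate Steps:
$f{\left(z \right)} = z + 2 z^{2}$ ($f{\left(z \right)} = \left(z^{2} + z^{2}\right) + z = 2 z^{2} + z = z + 2 z^{2}$)
$v = \frac{53}{4715}$ ($v = \frac{106}{9430} = 106 \cdot \frac{1}{9430} = \frac{53}{4715} \approx 0.011241$)
$v - f{\left(12^{2} \right)} = \frac{53}{4715} - 12^{2} \left(1 + 2 \cdot 12^{2}\right) = \frac{53}{4715} - 144 \left(1 + 2 \cdot 144\right) = \frac{53}{4715} - 144 \left(1 + 288\right) = \frac{53}{4715} - 144 \cdot 289 = \frac{53}{4715} - 41616 = - \frac{196219387}{4715}$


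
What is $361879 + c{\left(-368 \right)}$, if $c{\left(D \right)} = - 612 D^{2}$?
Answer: $-82517609$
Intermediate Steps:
$361879 + c{\left(-368 \right)} = 361879 - 612 \left(-368\right)^{2} = 361879 - 82879488 = -82517609$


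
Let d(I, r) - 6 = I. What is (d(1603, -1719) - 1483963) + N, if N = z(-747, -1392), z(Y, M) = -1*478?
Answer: -1482832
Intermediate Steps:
d(I, r) = 6 + I
z(Y, M) = -478
N = -478
(d(1603, -1719) - 1483963) + N = ((6 + 1603) - 1483963) - 478 = (1609 - 1483963) - 478 = -1482354 - 478 = -1482832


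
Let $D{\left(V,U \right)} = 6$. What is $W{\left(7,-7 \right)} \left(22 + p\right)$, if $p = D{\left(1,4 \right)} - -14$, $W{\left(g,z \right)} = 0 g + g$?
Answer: $294$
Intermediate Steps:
$W{\left(g,z \right)} = g$ ($W{\left(g,z \right)} = 0 + g = g$)
$p = 20$ ($p = 6 - -14 = 6 + 14 = 20$)
$W{\left(7,-7 \right)} \left(22 + p\right) = 7 \left(22 + 20\right) = 7 \cdot 42 = 294$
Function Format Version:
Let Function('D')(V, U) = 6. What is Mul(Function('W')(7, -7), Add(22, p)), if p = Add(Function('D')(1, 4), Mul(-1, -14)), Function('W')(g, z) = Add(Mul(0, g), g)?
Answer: 294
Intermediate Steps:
Function('W')(g, z) = g (Function('W')(g, z) = Add(0, g) = g)
p = 20 (p = Add(6, Mul(-1, -14)) = Add(6, 14) = 20)
Mul(Function('W')(7, -7), Add(22, p)) = Mul(7, Add(22, 20)) = Mul(7, 42) = 294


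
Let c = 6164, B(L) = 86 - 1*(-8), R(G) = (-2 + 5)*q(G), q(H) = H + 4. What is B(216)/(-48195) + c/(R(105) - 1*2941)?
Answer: -148659848/62990865 ≈ -2.3600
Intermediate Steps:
q(H) = 4 + H
R(G) = 12 + 3*G (R(G) = (-2 + 5)*(4 + G) = 3*(4 + G) = 12 + 3*G)
B(L) = 94 (B(L) = 86 + 8 = 94)
B(216)/(-48195) + c/(R(105) - 1*2941) = 94/(-48195) + 6164/((12 + 3*105) - 1*2941) = 94*(-1/48195) + 6164/((12 + 315) - 2941) = -94/48195 + 6164/(327 - 2941) = -94/48195 + 6164/(-2614) = -94/48195 + 6164*(-1/2614) = -94/48195 - 3082/1307 = -148659848/62990865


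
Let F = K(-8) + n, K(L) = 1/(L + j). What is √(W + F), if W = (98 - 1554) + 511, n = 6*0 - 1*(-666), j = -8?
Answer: I*√4465/4 ≈ 16.705*I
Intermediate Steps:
n = 666 (n = 0 + 666 = 666)
K(L) = 1/(-8 + L) (K(L) = 1/(L - 8) = 1/(-8 + L))
F = 10655/16 (F = 1/(-8 - 8) + 666 = 1/(-16) + 666 = -1/16 + 666 = 10655/16 ≈ 665.94)
W = -945 (W = -1456 + 511 = -945)
√(W + F) = √(-945 + 10655/16) = √(-4465/16) = I*√4465/4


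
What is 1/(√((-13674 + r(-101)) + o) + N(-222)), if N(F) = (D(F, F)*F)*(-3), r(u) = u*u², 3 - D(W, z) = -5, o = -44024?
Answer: 5328/29475583 - I*√1087999/29475583 ≈ 0.00018076 - 3.5388e-5*I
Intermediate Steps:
D(W, z) = 8 (D(W, z) = 3 - 1*(-5) = 3 + 5 = 8)
r(u) = u³
N(F) = -24*F (N(F) = (8*F)*(-3) = -24*F)
1/(√((-13674 + r(-101)) + o) + N(-222)) = 1/(√((-13674 + (-101)³) - 44024) - 24*(-222)) = 1/(√((-13674 - 1030301) - 44024) + 5328) = 1/(√(-1043975 - 44024) + 5328) = 1/(√(-1087999) + 5328) = 1/(I*√1087999 + 5328) = 1/(5328 + I*√1087999)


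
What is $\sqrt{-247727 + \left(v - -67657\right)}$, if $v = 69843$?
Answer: $i \sqrt{110227} \approx 332.0 i$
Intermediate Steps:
$\sqrt{-247727 + \left(v - -67657\right)} = \sqrt{-247727 + \left(69843 - -67657\right)} = \sqrt{-247727 + \left(69843 + 67657\right)} = \sqrt{-247727 + 137500} = \sqrt{-110227} = i \sqrt{110227}$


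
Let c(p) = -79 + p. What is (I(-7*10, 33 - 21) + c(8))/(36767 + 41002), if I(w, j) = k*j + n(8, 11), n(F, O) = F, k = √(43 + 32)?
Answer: -7/8641 + 20*√3/25923 ≈ 0.00052621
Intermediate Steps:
k = 5*√3 (k = √75 = 5*√3 ≈ 8.6602)
I(w, j) = 8 + 5*j*√3 (I(w, j) = (5*√3)*j + 8 = 5*j*√3 + 8 = 8 + 5*j*√3)
(I(-7*10, 33 - 21) + c(8))/(36767 + 41002) = ((8 + 5*(33 - 21)*√3) + (-79 + 8))/(36767 + 41002) = ((8 + 5*12*√3) - 71)/77769 = ((8 + 60*√3) - 71)*(1/77769) = (-63 + 60*√3)*(1/77769) = -7/8641 + 20*√3/25923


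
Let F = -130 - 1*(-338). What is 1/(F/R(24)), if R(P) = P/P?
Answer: 1/208 ≈ 0.0048077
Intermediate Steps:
F = 208 (F = -130 + 338 = 208)
R(P) = 1
1/(F/R(24)) = 1/(208/1) = 1/(208*1) = 1/208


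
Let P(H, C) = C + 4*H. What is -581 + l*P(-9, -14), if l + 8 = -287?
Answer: 14169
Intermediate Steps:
l = -295 (l = -8 - 287 = -295)
-581 + l*P(-9, -14) = -581 - 295*(-14 + 4*(-9)) = -581 - 295*(-14 - 36) = -581 - 295*(-50) = -581 + 14750 = 14169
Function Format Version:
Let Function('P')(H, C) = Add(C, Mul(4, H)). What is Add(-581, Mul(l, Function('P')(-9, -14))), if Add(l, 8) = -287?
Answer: 14169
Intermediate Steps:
l = -295 (l = Add(-8, -287) = -295)
Add(-581, Mul(l, Function('P')(-9, -14))) = Add(-581, Mul(-295, Add(-14, Mul(4, -9)))) = Add(-581, Mul(-295, Add(-14, -36))) = Add(-581, Mul(-295, -50)) = Add(-581, 14750) = 14169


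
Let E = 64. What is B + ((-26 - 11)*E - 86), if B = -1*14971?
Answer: -17425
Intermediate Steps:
B = -14971
B + ((-26 - 11)*E - 86) = -14971 + ((-26 - 11)*64 - 86) = -14971 + (-37*64 - 86) = -14971 + (-2368 - 86) = -14971 - 2454 = -17425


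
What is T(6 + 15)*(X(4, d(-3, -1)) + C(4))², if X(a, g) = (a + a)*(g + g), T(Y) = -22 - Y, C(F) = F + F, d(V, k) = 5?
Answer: -332992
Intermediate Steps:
C(F) = 2*F
X(a, g) = 4*a*g (X(a, g) = (2*a)*(2*g) = 4*a*g)
T(6 + 15)*(X(4, d(-3, -1)) + C(4))² = (-22 - (6 + 15))*(4*4*5 + 2*4)² = (-22 - 1*21)*(80 + 8)² = (-22 - 21)*88² = -43*7744 = -332992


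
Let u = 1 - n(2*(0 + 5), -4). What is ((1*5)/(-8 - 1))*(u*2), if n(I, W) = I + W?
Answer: 50/9 ≈ 5.5556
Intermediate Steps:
u = -5 (u = 1 - (2*(0 + 5) - 4) = 1 - (2*5 - 4) = 1 - (10 - 4) = 1 - 1*6 = 1 - 6 = -5)
((1*5)/(-8 - 1))*(u*2) = ((1*5)/(-8 - 1))*(-5*2) = (5/(-9))*(-10) = -⅑*5*(-10) = -5/9*(-10) = 50/9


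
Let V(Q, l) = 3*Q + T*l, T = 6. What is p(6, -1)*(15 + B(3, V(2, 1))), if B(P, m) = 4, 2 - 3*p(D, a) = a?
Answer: 19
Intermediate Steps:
p(D, a) = 2/3 - a/3
V(Q, l) = 3*Q + 6*l
p(6, -1)*(15 + B(3, V(2, 1))) = (2/3 - 1/3*(-1))*(15 + 4) = (2/3 + 1/3)*19 = 1*19 = 19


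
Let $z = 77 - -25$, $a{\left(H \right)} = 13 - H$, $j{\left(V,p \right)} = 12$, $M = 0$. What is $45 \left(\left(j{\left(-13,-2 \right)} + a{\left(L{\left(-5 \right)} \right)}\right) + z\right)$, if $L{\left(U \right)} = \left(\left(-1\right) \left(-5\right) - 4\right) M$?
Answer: $5715$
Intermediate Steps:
$L{\left(U \right)} = 0$ ($L{\left(U \right)} = \left(\left(-1\right) \left(-5\right) - 4\right) 0 = \left(5 - 4\right) 0 = 1 \cdot 0 = 0$)
$z = 102$ ($z = 77 + 25 = 102$)
$45 \left(\left(j{\left(-13,-2 \right)} + a{\left(L{\left(-5 \right)} \right)}\right) + z\right) = 45 \left(\left(12 + \left(13 - 0\right)\right) + 102\right) = 45 \left(\left(12 + \left(13 + 0\right)\right) + 102\right) = 45 \left(\left(12 + 13\right) + 102\right) = 45 \left(25 + 102\right) = 45 \cdot 127 = 5715$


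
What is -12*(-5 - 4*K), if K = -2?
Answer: -36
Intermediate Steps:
-12*(-5 - 4*K) = -12*(-5 - 4*(-2)) = -12*(-5 + 8) = -12*3 = -36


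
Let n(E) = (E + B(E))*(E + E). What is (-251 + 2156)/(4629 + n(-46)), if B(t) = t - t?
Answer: 1905/8861 ≈ 0.21499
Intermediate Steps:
B(t) = 0
n(E) = 2*E² (n(E) = (E + 0)*(E + E) = E*(2*E) = 2*E²)
(-251 + 2156)/(4629 + n(-46)) = (-251 + 2156)/(4629 + 2*(-46)²) = 1905/(4629 + 2*2116) = 1905/(4629 + 4232) = 1905/8861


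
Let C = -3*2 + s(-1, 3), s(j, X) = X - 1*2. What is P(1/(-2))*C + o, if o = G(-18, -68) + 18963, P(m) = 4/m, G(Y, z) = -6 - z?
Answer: 19065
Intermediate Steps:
s(j, X) = -2 + X (s(j, X) = X - 2 = -2 + X)
C = -5 (C = -3*2 + (-2 + 3) = -6 + 1 = -5)
o = 19025 (o = (-6 - 1*(-68)) + 18963 = (-6 + 68) + 18963 = 62 + 18963 = 19025)
P(1/(-2))*C + o = (4/(1/(-2)))*(-5) + 19025 = (4/(-1/2))*(-5) + 19025 = (4*(-2))*(-5) + 19025 = -8*(-5) + 19025 = 40 + 19025 = 19065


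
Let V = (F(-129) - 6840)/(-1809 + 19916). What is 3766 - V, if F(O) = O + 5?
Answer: 68197926/18107 ≈ 3766.4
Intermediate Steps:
F(O) = 5 + O
V = -6964/18107 (V = ((5 - 129) - 6840)/(-1809 + 19916) = (-124 - 6840)/18107 = -6964*1/18107 = -6964/18107 ≈ -0.38460)
3766 - V = 3766 - 1*(-6964/18107) = 3766 + 6964/18107 = 68197926/18107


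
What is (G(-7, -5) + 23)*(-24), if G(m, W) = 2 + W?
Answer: -480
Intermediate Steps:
(G(-7, -5) + 23)*(-24) = ((2 - 5) + 23)*(-24) = (-3 + 23)*(-24) = 20*(-24) = -480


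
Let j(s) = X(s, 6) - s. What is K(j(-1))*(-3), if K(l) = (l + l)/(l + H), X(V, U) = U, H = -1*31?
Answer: 7/4 ≈ 1.7500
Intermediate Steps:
H = -31
j(s) = 6 - s
K(l) = 2*l/(-31 + l) (K(l) = (l + l)/(l - 31) = (2*l)/(-31 + l) = 2*l/(-31 + l))
K(j(-1))*(-3) = (2*(6 - 1*(-1))/(-31 + (6 - 1*(-1))))*(-3) = (2*(6 + 1)/(-31 + (6 + 1)))*(-3) = (2*7/(-31 + 7))*(-3) = (2*7/(-24))*(-3) = (2*7*(-1/24))*(-3) = -7/12*(-3) = 7/4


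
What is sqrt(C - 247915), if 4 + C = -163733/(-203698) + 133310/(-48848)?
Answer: I*sqrt(383530859617882879704142)/1243779988 ≈ 497.92*I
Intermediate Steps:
C = -14739477603/2487559976 (C = -4 + (-163733/(-203698) + 133310/(-48848)) = -4 + (-163733*(-1/203698) + 133310*(-1/48848)) = -4 + (163733/203698 - 66655/24424) = -4 - 4789237699/2487559976 = -14739477603/2487559976 ≈ -5.9253)
sqrt(C - 247915) = sqrt(-14739477603/2487559976 - 247915) = sqrt(-616718170927643/2487559976) = I*sqrt(383530859617882879704142)/1243779988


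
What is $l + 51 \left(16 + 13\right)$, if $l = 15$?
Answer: $1494$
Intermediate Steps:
$l + 51 \left(16 + 13\right) = 15 + 51 \left(16 + 13\right) = 15 + 51 \cdot 29 = 15 + 1479 = 1494$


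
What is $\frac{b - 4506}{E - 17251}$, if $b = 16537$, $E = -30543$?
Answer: $- \frac{12031}{47794} \approx -0.25173$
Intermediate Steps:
$\frac{b - 4506}{E - 17251} = \frac{16537 - 4506}{-30543 - 17251} = \frac{12031}{-30543 - 17251} = \frac{12031}{-47794} = 12031 \left(- \frac{1}{47794}\right) = - \frac{12031}{47794}$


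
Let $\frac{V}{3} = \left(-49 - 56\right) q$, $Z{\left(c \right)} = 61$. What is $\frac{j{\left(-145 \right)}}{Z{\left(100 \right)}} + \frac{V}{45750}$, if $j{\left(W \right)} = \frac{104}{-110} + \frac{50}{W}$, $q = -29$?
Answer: $\frac{173691}{972950} \approx 0.17852$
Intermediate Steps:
$j{\left(W \right)} = - \frac{52}{55} + \frac{50}{W}$ ($j{\left(W \right)} = 104 \left(- \frac{1}{110}\right) + \frac{50}{W} = - \frac{52}{55} + \frac{50}{W}$)
$V = 9135$ ($V = 3 \left(-49 - 56\right) \left(-29\right) = 3 \left(\left(-105\right) \left(-29\right)\right) = 3 \cdot 3045 = 9135$)
$\frac{j{\left(-145 \right)}}{Z{\left(100 \right)}} + \frac{V}{45750} = \frac{- \frac{52}{55} + \frac{50}{-145}}{61} + \frac{9135}{45750} = \left(- \frac{52}{55} + 50 \left(- \frac{1}{145}\right)\right) \frac{1}{61} + 9135 \cdot \frac{1}{45750} = \left(- \frac{52}{55} - \frac{10}{29}\right) \frac{1}{61} + \frac{609}{3050} = \left(- \frac{2058}{1595}\right) \frac{1}{61} + \frac{609}{3050} = - \frac{2058}{97295} + \frac{609}{3050} = \frac{173691}{972950}$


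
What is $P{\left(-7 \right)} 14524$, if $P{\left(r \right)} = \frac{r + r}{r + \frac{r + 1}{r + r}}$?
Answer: $\frac{711676}{23} \approx 30942.0$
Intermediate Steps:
$P{\left(r \right)} = \frac{2 r}{r + \frac{1 + r}{2 r}}$
$P{\left(-7 \right)} 14524 = \frac{4 \left(-7\right)^{2}}{1 - 7 + 2 \left(-7\right)^{2}} \cdot 14524 = 4 \cdot 49 \frac{1}{1 - 7 + 2 \cdot 49} \cdot 14524 = 4 \cdot 49 \frac{1}{1 - 7 + 98} \cdot 14524 = 4 \cdot 49 \cdot \frac{1}{92} \cdot 14524 = \frac{49}{23} \cdot 14524 = \frac{711676}{23}$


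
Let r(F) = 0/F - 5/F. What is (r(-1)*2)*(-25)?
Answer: -250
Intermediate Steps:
r(F) = -5/F (r(F) = 0 - 5/F = -5/F)
(r(-1)*2)*(-25) = (-5/(-1)*2)*(-25) = (-5*(-1)*2)*(-25) = (5*2)*(-25) = 10*(-25) = -250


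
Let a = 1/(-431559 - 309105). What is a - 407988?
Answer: -302182024033/740664 ≈ -4.0799e+5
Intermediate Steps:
a = -1/740664 (a = 1/(-740664) = -1/740664 ≈ -1.3501e-6)
a - 407988 = -1/740664 - 407988 = -302182024033/740664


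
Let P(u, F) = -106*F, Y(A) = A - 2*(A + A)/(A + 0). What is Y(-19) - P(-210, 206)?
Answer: 21813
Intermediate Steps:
Y(A) = -4 + A (Y(A) = A - 2*2*A/A = A - 2*2 = A - 4 = -4 + A)
Y(-19) - P(-210, 206) = (-4 - 19) - (-106)*206 = -23 - 1*(-21836) = -23 + 21836 = 21813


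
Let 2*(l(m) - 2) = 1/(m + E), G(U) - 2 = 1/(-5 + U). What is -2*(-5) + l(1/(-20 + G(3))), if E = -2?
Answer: 1787/152 ≈ 11.757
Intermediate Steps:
G(U) = 2 + 1/(-5 + U)
l(m) = 2 + 1/(2*(-2 + m)) (l(m) = 2 + 1/(2*(m - 2)) = 2 + 1/(2*(-2 + m)))
-2*(-5) + l(1/(-20 + G(3))) = -2*(-5) + (-7 + 4/(-20 + (-9 + 2*3)/(-5 + 3)))/(2*(-2 + 1/(-20 + (-9 + 2*3)/(-5 + 3)))) = 10 + (-7 + 4/(-20 + (-9 + 6)/(-2)))/(2*(-2 + 1/(-20 + (-9 + 6)/(-2)))) = 10 + (-7 + 4/(-20 - 1/2*(-3)))/(2*(-2 + 1/(-20 - 1/2*(-3)))) = 10 + (-7 + 4/(-20 + 3/2))/(2*(-2 + 1/(-20 + 3/2))) = 10 + (-7 + 4/(-37/2))/(2*(-2 + 1/(-37/2))) = 10 + (-7 + 4*(-2/37))/(2*(-2 - 2/37)) = 10 + (-7 - 8/37)/(2*(-76/37)) = 10 + (1/2)*(-37/76)*(-267/37) = 10 + 267/152 = 1787/152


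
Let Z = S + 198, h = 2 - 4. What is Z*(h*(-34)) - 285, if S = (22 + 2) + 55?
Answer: 18551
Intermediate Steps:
h = -2
S = 79 (S = 24 + 55 = 79)
Z = 277 (Z = 79 + 198 = 277)
Z*(h*(-34)) - 285 = 277*(-2*(-34)) - 285 = 277*68 - 285 = 18836 - 285 = 18551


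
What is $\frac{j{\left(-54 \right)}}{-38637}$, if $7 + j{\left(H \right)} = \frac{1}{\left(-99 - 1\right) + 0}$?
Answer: $\frac{701}{3863700} \approx 0.00018143$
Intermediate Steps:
$j{\left(H \right)} = - \frac{701}{100}$ ($j{\left(H \right)} = -7 + \frac{1}{\left(-99 - 1\right) + 0} = -7 + \frac{1}{-100 + 0} = -7 + \frac{1}{-100} = -7 - \frac{1}{100} = - \frac{701}{100}$)
$\frac{j{\left(-54 \right)}}{-38637} = - \frac{701}{100 \left(-38637\right)} = \left(- \frac{701}{100}\right) \left(- \frac{1}{38637}\right) = \frac{701}{3863700}$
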